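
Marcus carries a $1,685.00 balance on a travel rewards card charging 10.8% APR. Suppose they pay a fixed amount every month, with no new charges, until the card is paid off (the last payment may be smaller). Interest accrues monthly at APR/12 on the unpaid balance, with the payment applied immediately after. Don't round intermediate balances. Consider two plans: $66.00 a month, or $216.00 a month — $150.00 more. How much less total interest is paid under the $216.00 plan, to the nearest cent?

$168.12

Monthly rate r = 10.8%/12 = 0.9% = 0.009.
At $66.00/mo: n = ⌈−ln(1 − rB₀/P)/ln(1+r)⌉ = 30 payments (last $9.15); total interest = total paid − $1,685.00 = $238.15.
At $216.00/mo: 9 payments (last $27.03); total interest $70.03.
Interest saved = $238.15 − $70.03 = $168.12.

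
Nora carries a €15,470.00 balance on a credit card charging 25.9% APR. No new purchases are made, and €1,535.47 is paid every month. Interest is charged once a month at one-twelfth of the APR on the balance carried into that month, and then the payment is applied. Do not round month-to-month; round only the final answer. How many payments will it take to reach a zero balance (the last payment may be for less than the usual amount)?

12 payments

Monthly rate r = 25.9%/12 = 2.15833% = 0.0215833.
Recurrence: B ← B·(1+r) − €1,535.47.
Month 1: interest €333.89; balance after payment €14,268.42.
Month 2: interest €307.96; balance after payment €13,040.91.
Closed form: n = −ln(1 − rB₀/P)/ln(1+r) = −ln(0.78255)/ln(1.02158) ≈ 11.483, so the balance reaches zero during payment 12.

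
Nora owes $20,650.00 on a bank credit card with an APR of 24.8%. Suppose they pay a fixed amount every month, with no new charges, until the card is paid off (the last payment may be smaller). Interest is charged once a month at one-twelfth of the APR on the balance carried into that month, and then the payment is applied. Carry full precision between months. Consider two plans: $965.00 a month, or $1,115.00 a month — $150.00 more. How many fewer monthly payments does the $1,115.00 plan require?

5 fewer payments

Monthly rate r = 24.8%/12 = 2.06667% = 0.0206667.
At $965.00/mo: n = ⌈−ln(1 − rB₀/P)/ln(1+r)⌉ = 29 payments (last $524.56); total interest = total paid − $20,650.00 = $6,894.56.
At $1,115.00/mo: 24 payments (last $656.50); total interest $5,651.50.
Payments saved = 29 − 24 = 5.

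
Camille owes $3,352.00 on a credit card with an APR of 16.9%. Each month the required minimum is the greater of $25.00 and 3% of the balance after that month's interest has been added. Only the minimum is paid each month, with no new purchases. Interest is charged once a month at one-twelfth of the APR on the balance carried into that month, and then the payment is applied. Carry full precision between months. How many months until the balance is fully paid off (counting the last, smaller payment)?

Monthly rate r = 16.9%/12 = 1.40833% = 0.0140833.
While 3% of the post-interest balance exceeds $25.00, each month B ← (B·(1+r))·(1 − 0.03), i.e. B shrinks by the factor (1+r)·0.97 = 0.98366.
This holds for months 1–86. Entering month 87 the balance is $812.84; 3% of the post-interest balance is now below $25.00, so the flat $25.00 minimum applies from here.
From month 87 a fixed $25.00 at rate r clears $812.84 in 44 more payments. Total: 86 + 44 = 130 months.

130 months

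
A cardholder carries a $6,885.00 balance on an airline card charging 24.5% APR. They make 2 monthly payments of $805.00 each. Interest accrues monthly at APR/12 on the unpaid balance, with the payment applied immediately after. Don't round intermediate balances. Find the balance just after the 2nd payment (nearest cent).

Monthly rate r = 24.5%/12 = 2.04167% = 0.0204167.
Each month: B ← B·(1+r) − $805.00.
Month 1: interest $140.57; balance after payment $6,220.57.
Month 2: interest $127.00; balance after payment $5,542.57.

$5,542.57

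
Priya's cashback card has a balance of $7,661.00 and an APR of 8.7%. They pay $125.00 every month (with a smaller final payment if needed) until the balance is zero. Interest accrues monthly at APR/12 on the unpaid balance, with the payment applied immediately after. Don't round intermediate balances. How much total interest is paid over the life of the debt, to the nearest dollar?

Monthly rate r = 8.7%/12 = 0.725% = 0.00725.
Payoff takes n = ⌈−ln(1 − rB₀/P)/ln(1+r)⌉ = ⌈81.341⌉ = 82 payments; the last is $42.73.
Total paid = 81·$125.00 + $42.73 = $10,167.73.
Total interest = total paid − principal = $10,167.73 − $7,661.00 = $2,506.73.

$2,507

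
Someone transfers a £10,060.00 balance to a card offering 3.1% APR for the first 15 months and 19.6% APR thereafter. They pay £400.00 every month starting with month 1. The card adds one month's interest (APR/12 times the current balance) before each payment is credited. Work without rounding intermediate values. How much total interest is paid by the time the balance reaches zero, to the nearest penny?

Promo months 1–15 at r₀ = 3.1%/12 = 0.00258333; months 16+ at r₁ = 19.6%/12 = 0.0163333.
After month 15: iterate B ← B·(1+r₀) − £400.00 for 15 months → £4,347.23.
Then at r₁ with £400.00/mo: n₂ = −ln(1 − r₁·B/P)/ln(1+r₁) ≈ 12.06 → 13 more payments.
Total paid = 27·£400.00 + £24.99 = £10,824.99; interest = £10,824.99 − £10,060.00 = £764.99.

£764.99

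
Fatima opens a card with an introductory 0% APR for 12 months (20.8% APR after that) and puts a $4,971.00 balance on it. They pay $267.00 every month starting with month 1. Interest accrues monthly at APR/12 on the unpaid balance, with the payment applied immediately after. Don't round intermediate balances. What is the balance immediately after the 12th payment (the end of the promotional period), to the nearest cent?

$1,767.00

Promo months 1–12 at r₀ = 0%/12 = 0; months 13+ at r₁ = 20.8%/12 = 0.0173333.
After month 12 (no interest yet): B = $4,971.00 − 12·$267.00 = $1,767.00.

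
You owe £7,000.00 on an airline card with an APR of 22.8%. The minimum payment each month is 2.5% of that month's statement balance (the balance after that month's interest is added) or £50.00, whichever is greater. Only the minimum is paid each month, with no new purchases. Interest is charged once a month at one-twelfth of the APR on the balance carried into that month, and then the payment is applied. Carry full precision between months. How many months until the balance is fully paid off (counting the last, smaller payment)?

269 months

Monthly rate r = 22.8%/12 = 1.9% = 0.019.
While 2.5% of the post-interest balance exceeds £50.00, each month B ← (B·(1+r))·(1 − 0.025), i.e. B shrinks by the factor (1+r)·0.975 = 0.99352.
This holds for months 1–196. Entering month 197 the balance is £1,959.49; 2.5% of the post-interest balance is now below £50.00, so the flat £50.00 minimum applies from here.
From month 197 a fixed £50.00 at rate r clears £1,959.49 in 73 more payments. Total: 196 + 73 = 269 months.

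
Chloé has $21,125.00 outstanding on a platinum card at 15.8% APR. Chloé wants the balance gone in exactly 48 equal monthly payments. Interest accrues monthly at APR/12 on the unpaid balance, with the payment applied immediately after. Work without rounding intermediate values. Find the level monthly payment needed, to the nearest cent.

$596.53

Monthly rate r = 15.8%/12 = 1.31667% = 0.0131667.
Level-payment amortization: P = B₀·r / (1 − (1+r)^(−n)) = 21125.00·0.0131667 / (1 − 1.01317^(−48)).
Denominator 1 − (1+r)^(−48) = 0.466275504.
P = 278.146 / 0.466275504 ≈ 596.53.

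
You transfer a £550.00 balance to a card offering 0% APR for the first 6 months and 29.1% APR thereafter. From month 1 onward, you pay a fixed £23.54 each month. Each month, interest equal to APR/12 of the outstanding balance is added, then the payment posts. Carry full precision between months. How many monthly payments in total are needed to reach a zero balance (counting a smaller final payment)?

29 payments

Promo months 1–6 at r₀ = 0%/12 = 0; months 7+ at r₁ = 29.1%/12 = 0.02425.
After month 6 (no interest yet): B = £550.00 − 6·£23.54 = £408.76.
Then at r₁ with £23.54/mo: n₂ = −ln(1 − r₁·B/P)/ln(1+r₁) ≈ 22.81 → 23 more payments.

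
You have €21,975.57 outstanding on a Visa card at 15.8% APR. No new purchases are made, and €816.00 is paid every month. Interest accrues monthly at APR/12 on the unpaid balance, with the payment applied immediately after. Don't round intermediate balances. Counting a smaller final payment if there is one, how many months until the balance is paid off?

34 payments

Monthly rate r = 15.8%/12 = 1.31667% = 0.0131667.
Recurrence: B ← B·(1+r) − €816.00.
Month 1: interest €289.35; balance after payment €21,448.92.
Month 2: interest €282.41; balance after payment €20,915.33.
Closed form: n = −ln(1 − rB₀/P)/ln(1+r) = −ln(0.64541)/ln(1.01317) ≈ 33.474, so the balance reaches zero during payment 34.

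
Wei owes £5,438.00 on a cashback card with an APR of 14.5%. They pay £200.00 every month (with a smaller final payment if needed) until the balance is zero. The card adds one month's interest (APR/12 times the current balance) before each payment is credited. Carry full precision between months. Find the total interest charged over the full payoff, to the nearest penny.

Monthly rate r = 14.5%/12 = 1.20833% = 0.0120833.
Payoff takes n = ⌈−ln(1 − rB₀/P)/ln(1+r)⌉ = ⌈33.162⌉ = 34 payments; the last is £32.62.
Total paid = 33·£200.00 + £32.62 = £6,632.62.
Total interest = total paid − principal = £6,632.62 − £5,438.00 = £1,194.62.

£1,194.62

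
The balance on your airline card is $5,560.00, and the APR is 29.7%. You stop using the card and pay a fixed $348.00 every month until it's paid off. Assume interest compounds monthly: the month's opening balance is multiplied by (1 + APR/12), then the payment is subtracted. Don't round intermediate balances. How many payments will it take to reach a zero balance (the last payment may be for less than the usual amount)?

Monthly rate r = 29.7%/12 = 2.475% = 0.02475.
Recurrence: B ← B·(1+r) − $348.00.
Month 1: interest $137.61; balance after payment $5,349.61.
Month 2: interest $132.40; balance after payment $5,134.01.
Closed form: n = −ln(1 − rB₀/P)/ln(1+r) = −ln(0.60457)/ln(1.02475) ≈ 20.584, so the balance reaches zero during payment 21.

21 months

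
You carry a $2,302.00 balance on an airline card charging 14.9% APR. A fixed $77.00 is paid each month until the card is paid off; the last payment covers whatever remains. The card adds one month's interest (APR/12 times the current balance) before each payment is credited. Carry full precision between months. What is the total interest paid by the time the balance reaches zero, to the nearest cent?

$593.10

Monthly rate r = 14.9%/12 = 1.24167% = 0.0124167.
Payoff takes n = ⌈−ln(1 − rB₀/P)/ln(1+r)⌉ = ⌈37.597⌉ = 38 payments; the last is $46.10.
Total paid = 37·$77.00 + $46.10 = $2,895.10.
Total interest = total paid − principal = $2,895.10 − $2,302.00 = $593.10.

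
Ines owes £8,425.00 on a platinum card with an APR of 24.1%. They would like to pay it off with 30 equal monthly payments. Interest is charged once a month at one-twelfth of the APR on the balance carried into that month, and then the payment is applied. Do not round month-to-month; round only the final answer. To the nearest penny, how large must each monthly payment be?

Monthly rate r = 24.1%/12 = 2.00833% = 0.0200833.
Level-payment amortization: P = B₀·r / (1 − (1+r)^(−n)) = 8425.00·0.0200833 / (1 − 1.02008^(−30)).
Denominator 1 − (1+r)^(−30) = 0.449280514.
P = 169.202 / 0.449280514 ≈ 376.61.

£376.61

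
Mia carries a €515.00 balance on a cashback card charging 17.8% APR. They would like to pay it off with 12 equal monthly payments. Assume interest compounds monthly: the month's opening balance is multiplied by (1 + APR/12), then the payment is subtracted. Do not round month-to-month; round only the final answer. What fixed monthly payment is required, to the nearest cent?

Monthly rate r = 17.8%/12 = 1.48333% = 0.0148333.
Level-payment amortization: P = B₀·r / (1 − (1+r)^(−n)) = 515.00·0.0148333 / (1 − 1.01483^(−12)).
Denominator 1 − (1+r)^(−12) = 0.161962764.
P = 7.63917 / 0.161962764 ≈ 47.17.

€47.17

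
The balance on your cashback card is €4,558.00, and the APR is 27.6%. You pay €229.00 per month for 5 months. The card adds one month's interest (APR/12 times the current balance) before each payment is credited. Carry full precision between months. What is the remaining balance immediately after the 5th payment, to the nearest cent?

Monthly rate r = 27.6%/12 = 2.3% = 0.023.
Each month: B ← B·(1+r) − €229.00.
Month 1: interest €104.83; balance after payment €4,433.83.
Month 2: interest €101.98; balance after payment €4,306.81.
Month 3: interest €99.06; balance after payment €4,176.87.
Month 4: interest €96.07; balance after payment €4,043.94.
Month 5: interest €93.01; balance after payment €3,907.95.

€3,907.95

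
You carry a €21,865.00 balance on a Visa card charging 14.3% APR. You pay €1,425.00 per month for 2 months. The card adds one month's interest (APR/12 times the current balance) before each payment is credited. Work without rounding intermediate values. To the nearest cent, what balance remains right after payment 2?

Monthly rate r = 14.3%/12 = 1.19167% = 0.0119167.
Each month: B ← B·(1+r) − €1,425.00.
Month 1: interest €260.56; balance after payment €20,700.56.
Month 2: interest €246.68; balance after payment €19,522.24.

€19,522.24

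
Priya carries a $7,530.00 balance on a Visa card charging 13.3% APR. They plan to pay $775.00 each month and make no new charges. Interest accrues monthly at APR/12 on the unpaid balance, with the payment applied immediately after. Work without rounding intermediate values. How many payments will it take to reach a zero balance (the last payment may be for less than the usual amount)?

11 months

Monthly rate r = 13.3%/12 = 1.10833% = 0.0110833.
Recurrence: B ← B·(1+r) − $775.00.
Month 1: interest $83.46; balance after payment $6,838.46.
Month 2: interest $75.79; balance after payment $6,139.25.
Closed form: n = −ln(1 − rB₀/P)/ln(1+r) = −ln(0.89231)/ln(1.01108) ≈ 10.337, so the balance reaches zero during payment 11.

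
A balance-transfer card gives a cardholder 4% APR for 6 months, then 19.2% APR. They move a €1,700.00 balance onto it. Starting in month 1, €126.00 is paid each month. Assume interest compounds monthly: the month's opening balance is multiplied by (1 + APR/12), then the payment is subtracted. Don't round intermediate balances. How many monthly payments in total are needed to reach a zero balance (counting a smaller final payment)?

Promo months 1–6 at r₀ = 4%/12 = 0.00333333; months 7+ at r₁ = 19.2%/12 = 0.016.
After month 6: iterate B ← B·(1+r₀) − €126.00 for 6 months → €971.96.
Then at r₁ with €126.00/mo: n₂ = −ln(1 − r₁·B/P)/ln(1+r₁) ≈ 8.30 → 9 more payments.

15 payments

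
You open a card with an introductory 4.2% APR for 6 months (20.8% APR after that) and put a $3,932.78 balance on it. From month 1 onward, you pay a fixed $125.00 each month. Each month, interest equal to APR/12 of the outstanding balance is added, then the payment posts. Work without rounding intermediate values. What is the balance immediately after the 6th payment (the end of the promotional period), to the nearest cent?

$3,259.50

Promo months 1–6 at r₀ = 4.2%/12 = 0.0035; months 7+ at r₁ = 20.8%/12 = 0.0173333.
After month 6: iterate B ← B·(1+r₀) − $125.00 for 6 months → $3,259.50.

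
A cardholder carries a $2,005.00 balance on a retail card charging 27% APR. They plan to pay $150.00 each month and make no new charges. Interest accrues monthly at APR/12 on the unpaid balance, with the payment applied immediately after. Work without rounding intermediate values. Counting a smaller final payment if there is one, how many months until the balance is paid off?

Monthly rate r = 27%/12 = 2.25% = 0.0225.
Recurrence: B ← B·(1+r) − $150.00.
Month 1: interest $45.11; balance after payment $1,900.11.
Month 2: interest $42.75; balance after payment $1,792.87.
Closed form: n = −ln(1 − rB₀/P)/ln(1+r) = −ln(0.69925)/ln(1.0225) ≈ 16.078, so the balance reaches zero during payment 17.

17 months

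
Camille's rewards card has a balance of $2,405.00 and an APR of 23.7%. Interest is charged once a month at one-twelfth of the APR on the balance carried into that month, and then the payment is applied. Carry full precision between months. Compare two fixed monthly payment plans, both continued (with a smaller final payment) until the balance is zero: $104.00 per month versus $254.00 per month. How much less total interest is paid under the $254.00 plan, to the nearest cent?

Monthly rate r = 23.7%/12 = 1.975% = 0.01975.
At $104.00/mo: n = ⌈−ln(1 − rB₀/P)/ln(1+r)⌉ = 32 payments (last $20.61); total interest = total paid − $2,405.00 = $839.61.
At $254.00/mo: 11 payments (last $149.34); total interest $284.34.
Interest saved = $839.61 − $284.34 = $555.27.

$555.27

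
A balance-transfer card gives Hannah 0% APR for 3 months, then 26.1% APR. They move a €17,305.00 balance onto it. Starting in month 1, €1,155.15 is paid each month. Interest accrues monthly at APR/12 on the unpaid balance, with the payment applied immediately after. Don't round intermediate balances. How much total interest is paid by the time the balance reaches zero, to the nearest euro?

Promo months 1–3 at r₀ = 0%/12 = 0; months 4+ at r₁ = 26.1%/12 = 0.02175.
After month 3 (no interest yet): B = €17,305.00 − 3·€1,155.15 = €13,839.55.
Then at r₁ with €1,155.15/mo: n₂ = −ln(1 − r₁·B/P)/ln(1+r₁) ≈ 14.03 → 15 more payments.
Total paid = 17·€1,155.15 + €35.52 = €19,673.07; interest = €19,673.07 − €17,305.00 = €2,368.07.

€2,368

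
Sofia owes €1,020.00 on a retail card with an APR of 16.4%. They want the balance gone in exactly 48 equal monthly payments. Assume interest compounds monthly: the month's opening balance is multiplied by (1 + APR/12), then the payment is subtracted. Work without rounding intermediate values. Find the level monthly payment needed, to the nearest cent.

Monthly rate r = 16.4%/12 = 1.36667% = 0.0136667.
Level-payment amortization: P = B₀·r / (1 − (1+r)^(−n)) = 1020.00·0.0136667 / (1 − 1.01367^(−48)).
Denominator 1 − (1+r)^(−48) = 0.478766813.
P = 13.94 / 0.478766813 ≈ 29.12.

€29.12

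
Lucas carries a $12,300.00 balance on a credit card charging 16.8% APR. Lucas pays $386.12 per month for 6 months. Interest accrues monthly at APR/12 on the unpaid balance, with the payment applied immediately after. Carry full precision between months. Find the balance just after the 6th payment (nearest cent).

$10,970.71

Monthly rate r = 16.8%/12 = 1.4% = 0.014.
Each month: B ← B·(1+r) − $386.12.
Month 1: interest $172.20; balance after payment $12,086.08.
Month 2: interest $169.21; balance after payment $11,869.17.
Month 3: interest $166.17; balance after payment $11,649.21.
Month 4: interest $163.09; balance after payment $11,426.18.
Month 5: interest $159.97; balance after payment $11,200.03.
Month 6: interest $156.80; balance after payment $10,970.71.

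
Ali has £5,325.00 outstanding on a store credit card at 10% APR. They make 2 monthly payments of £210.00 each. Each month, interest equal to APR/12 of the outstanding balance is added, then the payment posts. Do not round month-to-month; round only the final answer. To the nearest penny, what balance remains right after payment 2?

Monthly rate r = 10%/12 = 0.833333% = 0.00833333.
Each month: B ← B·(1+r) − £210.00.
Month 1: interest £44.38; balance after payment £5,159.38.
Month 2: interest £42.99; balance after payment £4,992.37.

£4,992.37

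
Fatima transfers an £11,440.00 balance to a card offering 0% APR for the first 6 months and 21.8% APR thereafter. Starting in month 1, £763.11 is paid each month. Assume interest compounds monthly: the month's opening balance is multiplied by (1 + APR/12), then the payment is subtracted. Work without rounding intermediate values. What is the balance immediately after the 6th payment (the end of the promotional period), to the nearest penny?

£6,861.34

Promo months 1–6 at r₀ = 0%/12 = 0; months 7+ at r₁ = 21.8%/12 = 0.0181667.
After month 6 (no interest yet): B = £11,440.00 − 6·£763.11 = £6,861.34.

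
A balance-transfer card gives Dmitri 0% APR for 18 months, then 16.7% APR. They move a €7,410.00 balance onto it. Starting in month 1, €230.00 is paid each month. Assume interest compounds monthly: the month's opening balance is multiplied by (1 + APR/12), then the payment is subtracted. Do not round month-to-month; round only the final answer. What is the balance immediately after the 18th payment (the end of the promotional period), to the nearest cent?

€3,270.00

Promo months 1–18 at r₀ = 0%/12 = 0; months 19+ at r₁ = 16.7%/12 = 0.0139167.
After month 18 (no interest yet): B = €7,410.00 − 18·€230.00 = €3,270.00.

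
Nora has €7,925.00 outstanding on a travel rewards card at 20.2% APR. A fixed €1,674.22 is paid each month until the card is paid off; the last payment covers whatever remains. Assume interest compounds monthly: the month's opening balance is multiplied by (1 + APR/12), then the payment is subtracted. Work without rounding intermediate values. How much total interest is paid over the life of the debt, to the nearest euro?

€403

Monthly rate r = 20.2%/12 = 1.68333% = 0.0168333.
Payoff takes n = ⌈−ln(1 − rB₀/P)/ln(1+r)⌉ = ⌈4.974⌉ = 5 payments; the last is €1,631.37.
Total paid = 4·€1,674.22 + €1,631.37 = €8,328.25.
Total interest = total paid − principal = €8,328.25 − €7,925.00 = €403.25.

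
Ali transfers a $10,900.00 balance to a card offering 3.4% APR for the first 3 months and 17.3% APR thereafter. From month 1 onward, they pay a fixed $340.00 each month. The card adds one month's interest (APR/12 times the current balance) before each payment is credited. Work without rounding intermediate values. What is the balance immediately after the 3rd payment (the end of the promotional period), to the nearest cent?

Promo months 1–3 at r₀ = 3.4%/12 = 0.00283333; months 4+ at r₁ = 17.3%/12 = 0.0144167.
After month 3: iterate B ← B·(1+r₀) − $340.00 for 3 months → $9,970.02.

$9,970.02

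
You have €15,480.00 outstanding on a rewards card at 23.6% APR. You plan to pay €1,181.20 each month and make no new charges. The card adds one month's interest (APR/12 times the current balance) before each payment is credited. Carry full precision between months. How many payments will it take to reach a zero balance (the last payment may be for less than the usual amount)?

Monthly rate r = 23.6%/12 = 1.96667% = 0.0196667.
Recurrence: B ← B·(1+r) − €1,181.20.
Month 1: interest €304.44; balance after payment €14,603.24.
Month 2: interest €287.20; balance after payment €13,709.24.
Closed form: n = −ln(1 − rB₀/P)/ln(1+r) = −ln(0.74226)/ln(1.01967) ≈ 15.304, so the balance reaches zero during payment 16.

16 months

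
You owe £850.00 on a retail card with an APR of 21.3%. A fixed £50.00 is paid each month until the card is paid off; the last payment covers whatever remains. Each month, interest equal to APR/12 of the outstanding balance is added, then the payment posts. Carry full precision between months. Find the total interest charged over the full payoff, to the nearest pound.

Monthly rate r = 21.3%/12 = 1.775% = 0.01775.
Payoff takes n = ⌈−ln(1 − rB₀/P)/ln(1+r)⌉ = ⌈20.414⌉ = 21 payments; the last is £20.83.
Total paid = 20·£50.00 + £20.83 = £1,020.83.
Total interest = total paid − principal = £1,020.83 − £850.00 = £170.83.

£171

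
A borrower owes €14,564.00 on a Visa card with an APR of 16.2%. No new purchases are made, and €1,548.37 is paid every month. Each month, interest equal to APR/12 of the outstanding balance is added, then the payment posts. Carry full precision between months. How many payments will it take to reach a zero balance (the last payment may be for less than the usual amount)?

11 payments

Monthly rate r = 16.2%/12 = 1.35% = 0.0135.
Recurrence: B ← B·(1+r) − €1,548.37.
Month 1: interest €196.61; balance after payment €13,212.24.
Month 2: interest €178.37; balance after payment €11,842.24.
Closed form: n = −ln(1 − rB₀/P)/ln(1+r) = −ln(0.87302)/ln(1.0135) ≈ 10.127, so the balance reaches zero during payment 11.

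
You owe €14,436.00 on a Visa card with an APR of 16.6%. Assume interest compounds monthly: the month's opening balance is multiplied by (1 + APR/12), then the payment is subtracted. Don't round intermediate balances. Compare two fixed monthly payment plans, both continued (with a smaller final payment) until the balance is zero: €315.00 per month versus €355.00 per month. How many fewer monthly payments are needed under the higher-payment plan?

Monthly rate r = 16.6%/12 = 1.38333% = 0.0138333.
At €315.00/mo: n = ⌈−ln(1 − rB₀/P)/ln(1+r)⌉ = 74 payments (last €48.56); total interest = total paid − €14,436.00 = €8,607.56.
At €355.00/mo: 61 payments (last €63.27); total interest €6,927.27.
Payments saved = 74 − 61 = 13.

13 fewer payments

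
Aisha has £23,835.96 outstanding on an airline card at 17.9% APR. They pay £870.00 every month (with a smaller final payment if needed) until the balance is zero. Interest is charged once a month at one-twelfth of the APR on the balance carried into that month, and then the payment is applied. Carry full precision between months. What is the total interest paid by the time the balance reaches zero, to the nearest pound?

£7,037

Monthly rate r = 17.9%/12 = 1.49167% = 0.0149167.
Payoff takes n = ⌈−ln(1 − rB₀/P)/ln(1+r)⌉ = ⌈35.484⌉ = 36 payments; the last is £423.08.
Total paid = 35·£870.00 + £423.08 = £30,873.08.
Total interest = total paid − principal = £30,873.08 − £23,835.96 = £7,037.12.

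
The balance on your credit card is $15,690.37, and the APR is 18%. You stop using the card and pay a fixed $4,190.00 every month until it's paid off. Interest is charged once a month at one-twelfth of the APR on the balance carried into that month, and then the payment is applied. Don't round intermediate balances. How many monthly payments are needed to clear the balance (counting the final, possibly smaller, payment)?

Monthly rate r = 18%/12 = 1.5% = 0.015.
Recurrence: B ← B·(1+r) − $4,190.00.
Month 1: interest $235.36; balance after payment $11,735.73.
Month 2: interest $176.04; balance after payment $7,721.76.
Month 3: interest $115.83; balance after payment $3,647.59.
Month 4: interest $54.71; balance after payment $0.00.

4 payments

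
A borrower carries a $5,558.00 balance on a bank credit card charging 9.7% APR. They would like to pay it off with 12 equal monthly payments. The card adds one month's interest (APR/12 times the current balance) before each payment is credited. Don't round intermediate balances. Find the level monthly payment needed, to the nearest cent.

Monthly rate r = 9.7%/12 = 0.808333% = 0.00808333.
Level-payment amortization: P = B₀·r / (1 − (1+r)^(−n)) = 5558.00·0.00808333 / (1 − 1.00808^(−12)).
Denominator 1 − (1+r)^(−12) = 0.0920900309.
P = 44.9272 / 0.0920900309 ≈ 487.86.

$487.86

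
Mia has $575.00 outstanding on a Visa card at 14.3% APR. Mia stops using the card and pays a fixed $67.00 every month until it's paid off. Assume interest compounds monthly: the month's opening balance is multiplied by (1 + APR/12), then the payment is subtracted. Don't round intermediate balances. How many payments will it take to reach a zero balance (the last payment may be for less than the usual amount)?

Monthly rate r = 14.3%/12 = 1.19167% = 0.0119167.
Recurrence: B ← B·(1+r) − $67.00.
Month 1: interest $6.85; balance after payment $514.85.
Month 2: interest $6.14; balance after payment $453.99.
Closed form: n = −ln(1 − rB₀/P)/ln(1+r) = −ln(0.89773)/ln(1.01192) ≈ 9.107, so the balance reaches zero during payment 10.

10 months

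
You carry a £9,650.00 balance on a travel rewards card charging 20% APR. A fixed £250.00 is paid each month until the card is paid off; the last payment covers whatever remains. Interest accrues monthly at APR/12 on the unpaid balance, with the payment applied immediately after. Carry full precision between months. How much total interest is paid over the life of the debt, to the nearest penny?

Monthly rate r = 20%/12 = 1.66667% = 0.0166667.
Payoff takes n = ⌈−ln(1 − rB₀/P)/ln(1+r)⌉ = ⌈62.371⌉ = 63 payments; the last is £93.30.
Total paid = 62·£250.00 + £93.30 = £15,593.30.
Total interest = total paid − principal = £15,593.30 − £9,650.00 = £5,943.30.

£5,943.30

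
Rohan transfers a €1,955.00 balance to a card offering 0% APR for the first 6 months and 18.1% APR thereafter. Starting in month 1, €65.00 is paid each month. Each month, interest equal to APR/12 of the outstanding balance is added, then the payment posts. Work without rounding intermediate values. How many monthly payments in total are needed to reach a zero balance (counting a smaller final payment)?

37 months

Promo months 1–6 at r₀ = 0%/12 = 0; months 7+ at r₁ = 18.1%/12 = 0.0150833.
After month 6 (no interest yet): B = €1,955.00 − 6·€65.00 = €1,565.00.
Then at r₁ with €65.00/mo: n₂ = −ln(1 − r₁·B/P)/ln(1+r₁) ≈ 30.14 → 31 more payments.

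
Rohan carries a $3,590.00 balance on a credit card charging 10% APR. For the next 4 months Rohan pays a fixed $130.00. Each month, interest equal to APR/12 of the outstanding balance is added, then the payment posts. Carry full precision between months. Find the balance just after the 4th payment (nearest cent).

Monthly rate r = 10%/12 = 0.833333% = 0.00833333.
Each month: B ← B·(1+r) − $130.00.
Month 1: interest $29.92; balance after payment $3,489.92.
Month 2: interest $29.08; balance after payment $3,389.00.
Month 3: interest $28.24; balance after payment $3,287.24.
Month 4: interest $27.39; balance after payment $3,184.63.

$3,184.63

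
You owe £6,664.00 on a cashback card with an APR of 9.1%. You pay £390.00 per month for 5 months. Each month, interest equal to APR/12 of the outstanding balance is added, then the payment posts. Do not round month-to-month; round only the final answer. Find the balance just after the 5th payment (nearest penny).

£4,940.74

Monthly rate r = 9.1%/12 = 0.758333% = 0.00758333.
Each month: B ← B·(1+r) − £390.00.
Month 1: interest £50.54; balance after payment £6,324.54.
Month 2: interest £47.96; balance after payment £5,982.50.
Month 3: interest £45.37; balance after payment £5,637.86.
Month 4: interest £42.75; balance after payment £5,290.62.
Month 5: interest £40.12; balance after payment £4,940.74.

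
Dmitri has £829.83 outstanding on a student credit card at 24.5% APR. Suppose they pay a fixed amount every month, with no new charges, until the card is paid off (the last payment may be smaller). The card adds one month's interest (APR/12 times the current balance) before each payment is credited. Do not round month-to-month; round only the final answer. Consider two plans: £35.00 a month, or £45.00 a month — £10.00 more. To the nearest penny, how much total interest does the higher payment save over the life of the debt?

£94.18

Monthly rate r = 24.5%/12 = 2.04167% = 0.0204167.
At £35.00/mo: n = ⌈−ln(1 − rB₀/P)/ln(1+r)⌉ = 33 payments (last £26.09); total interest = total paid − £829.83 = £316.26.
At £45.00/mo: 24 payments (last £16.91); total interest £222.08.
Interest saved = £316.26 − £222.08 = £94.18.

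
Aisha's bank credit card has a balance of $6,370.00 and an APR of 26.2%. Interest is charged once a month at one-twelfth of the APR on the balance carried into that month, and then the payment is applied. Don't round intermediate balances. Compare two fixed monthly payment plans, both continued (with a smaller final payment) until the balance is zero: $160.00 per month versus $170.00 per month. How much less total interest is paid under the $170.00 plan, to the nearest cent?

Monthly rate r = 26.2%/12 = 2.18333% = 0.0218333.
At $160.00/mo: n = ⌈−ln(1 − rB₀/P)/ln(1+r)⌉ = 95 payments (last $30.93); total interest = total paid − $6,370.00 = $8,700.93.
At $170.00/mo: 79 payments (last $154.94); total interest $7,044.94.
Interest saved = $8,700.93 − $7,044.94 = $1,655.99.

$1,655.99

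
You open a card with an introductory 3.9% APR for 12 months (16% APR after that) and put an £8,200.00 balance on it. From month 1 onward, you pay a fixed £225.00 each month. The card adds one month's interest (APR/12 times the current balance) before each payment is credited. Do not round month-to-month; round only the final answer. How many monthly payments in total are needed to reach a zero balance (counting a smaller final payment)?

Promo months 1–12 at r₀ = 3.9%/12 = 0.00325; months 13+ at r₁ = 16%/12 = 0.0133333.
After month 12: iterate B ← B·(1+r₀) − £225.00 for 12 months → £5,776.79.
Then at r₁ with £225.00/mo: n₂ = −ln(1 − r₁·B/P)/ln(1+r₁) ≈ 31.64 → 32 more payments.

44 payments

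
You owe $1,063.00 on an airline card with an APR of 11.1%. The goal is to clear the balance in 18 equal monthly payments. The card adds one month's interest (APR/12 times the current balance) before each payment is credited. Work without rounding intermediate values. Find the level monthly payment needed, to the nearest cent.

$64.38

Monthly rate r = 11.1%/12 = 0.925% = 0.00925.
Level-payment amortization: P = B₀·r / (1 − (1+r)^(−n)) = 1063.00·0.00925 / (1 − 1.00925^(−18)).
Denominator 1 − (1+r)^(−18) = 0.152728975.
P = 9.83275 / 0.152728975 ≈ 64.38.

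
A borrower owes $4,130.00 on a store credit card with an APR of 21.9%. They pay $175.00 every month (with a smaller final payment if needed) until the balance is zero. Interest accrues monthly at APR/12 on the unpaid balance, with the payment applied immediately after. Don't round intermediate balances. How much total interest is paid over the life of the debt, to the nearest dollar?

Monthly rate r = 21.9%/12 = 1.825% = 0.01825.
Payoff takes n = ⌈−ln(1 − rB₀/P)/ln(1+r)⌉ = ⌈31.149⌉ = 32 payments; the last is $26.31.
Total paid = 31·$175.00 + $26.31 = $5,451.31.
Total interest = total paid − principal = $5,451.31 − $4,130.00 = $1,321.31.

$1,321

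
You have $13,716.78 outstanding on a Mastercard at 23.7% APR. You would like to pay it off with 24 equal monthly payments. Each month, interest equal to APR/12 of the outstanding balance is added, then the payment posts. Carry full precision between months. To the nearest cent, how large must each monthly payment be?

Monthly rate r = 23.7%/12 = 1.975% = 0.01975.
Level-payment amortization: P = B₀·r / (1 − (1+r)^(−n)) = 13716.78·0.01975 / (1 − 1.01975^(−24)).
Denominator 1 − (1+r)^(−24) = 0.374610098.
P = 270.906 / 0.374610098 ≈ 723.17.

$723.17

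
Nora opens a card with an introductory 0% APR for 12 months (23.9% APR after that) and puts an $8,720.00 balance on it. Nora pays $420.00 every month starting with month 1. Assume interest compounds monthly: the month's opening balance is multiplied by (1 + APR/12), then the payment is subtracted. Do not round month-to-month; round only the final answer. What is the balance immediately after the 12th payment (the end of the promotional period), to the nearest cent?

Promo months 1–12 at r₀ = 0%/12 = 0; months 13+ at r₁ = 23.9%/12 = 0.0199167.
After month 12 (no interest yet): B = $8,720.00 − 12·$420.00 = $3,680.00.

$3,680.00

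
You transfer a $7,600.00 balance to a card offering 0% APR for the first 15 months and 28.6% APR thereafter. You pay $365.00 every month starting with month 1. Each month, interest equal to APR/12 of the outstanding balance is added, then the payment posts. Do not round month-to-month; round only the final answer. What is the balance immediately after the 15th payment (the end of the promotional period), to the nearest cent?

Promo months 1–15 at r₀ = 0%/12 = 0; months 16+ at r₁ = 28.6%/12 = 0.0238333.
After month 15 (no interest yet): B = $7,600.00 − 15·$365.00 = $2,125.00.

$2,125.00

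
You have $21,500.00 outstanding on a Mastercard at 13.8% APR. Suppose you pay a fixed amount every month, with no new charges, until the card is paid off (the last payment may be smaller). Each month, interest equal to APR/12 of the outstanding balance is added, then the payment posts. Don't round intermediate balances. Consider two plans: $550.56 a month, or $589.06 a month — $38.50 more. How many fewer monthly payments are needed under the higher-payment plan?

5 fewer payments

Monthly rate r = 13.8%/12 = 1.15% = 0.0115.
At $550.56/mo: n = ⌈−ln(1 − rB₀/P)/ln(1+r)⌉ = 53 payments (last $77.08); total interest = total paid − $21,500.00 = $7,206.20.
At $589.06/mo: 48 payments (last $354.07); total interest $6,539.89.
Payments saved = 53 − 48 = 5.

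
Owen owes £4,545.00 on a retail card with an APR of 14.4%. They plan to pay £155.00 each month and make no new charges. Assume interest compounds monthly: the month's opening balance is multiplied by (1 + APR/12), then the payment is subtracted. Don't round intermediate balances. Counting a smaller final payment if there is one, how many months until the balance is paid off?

37 months

Monthly rate r = 14.4%/12 = 1.2% = 0.012.
Recurrence: B ← B·(1+r) − £155.00.
Month 1: interest £54.54; balance after payment £4,444.54.
Month 2: interest £53.33; balance after payment £4,342.87.
Closed form: n = −ln(1 − rB₀/P)/ln(1+r) = −ln(0.64813)/ln(1.012) ≈ 36.355, so the balance reaches zero during payment 37.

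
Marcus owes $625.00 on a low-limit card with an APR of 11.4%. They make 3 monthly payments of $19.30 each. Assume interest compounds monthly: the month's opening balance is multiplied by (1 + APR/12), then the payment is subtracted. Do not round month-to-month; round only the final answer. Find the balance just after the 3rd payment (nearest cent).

$584.53

Monthly rate r = 11.4%/12 = 0.95% = 0.0095.
Each month: B ← B·(1+r) − $19.30.
Month 1: interest $5.94; balance after payment $611.64.
Month 2: interest $5.81; balance after payment $598.15.
Month 3: interest $5.68; balance after payment $584.53.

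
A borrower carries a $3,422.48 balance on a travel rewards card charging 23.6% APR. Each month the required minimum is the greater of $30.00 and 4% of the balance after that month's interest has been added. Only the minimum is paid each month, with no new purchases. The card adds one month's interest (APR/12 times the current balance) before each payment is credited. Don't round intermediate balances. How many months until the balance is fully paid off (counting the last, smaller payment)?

106 months

Monthly rate r = 23.6%/12 = 1.96667% = 0.0196667.
While 4% of the post-interest balance exceeds $30.00, each month B ← (B·(1+r))·(1 − 0.04), i.e. B shrinks by the factor (1+r)·0.96 = 0.97888.
This holds for months 1–73. Entering month 74 the balance is $720.43; 4% of the post-interest balance is now below $30.00, so the flat $30.00 minimum applies from here.
From month 74 a fixed $30.00 at rate r clears $720.43 in 33 more payments. Total: 73 + 33 = 106 months.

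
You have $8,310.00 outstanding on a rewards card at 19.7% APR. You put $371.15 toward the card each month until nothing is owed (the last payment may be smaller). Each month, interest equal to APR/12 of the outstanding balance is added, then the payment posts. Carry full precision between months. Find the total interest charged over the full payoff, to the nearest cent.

$2,133.77

Monthly rate r = 19.7%/12 = 1.64167% = 0.0164167.
Payoff takes n = ⌈−ln(1 − rB₀/P)/ln(1+r)⌉ = ⌈28.138⌉ = 29 payments; the last is $51.57.
Total paid = 28·$371.15 + $51.57 = $10,443.77.
Total interest = total paid − principal = $10,443.77 − $8,310.00 = $2,133.77.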